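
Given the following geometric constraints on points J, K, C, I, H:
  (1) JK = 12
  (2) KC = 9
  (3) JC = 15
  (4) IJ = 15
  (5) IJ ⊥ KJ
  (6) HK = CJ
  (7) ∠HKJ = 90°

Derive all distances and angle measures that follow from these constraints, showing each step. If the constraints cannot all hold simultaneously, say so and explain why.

The constraints are consistent.

From the given relations:
  HK = CJ = 15

Step 1: From JK = 12, KH = 15, and ∠JKH = 90°, by the law of cosines:
  JH² = JK² + KH² - 2·JK·KH·cos(90°) = 144 + 225 - 0 = 369
  JH = 3·√41

Step 2: From KJ = 12, JI = 15, and ∠KJI = 90°, by the law of cosines:
  KI² = KJ² + JI² - 2·KJ·JI·cos(90°) = 144 + 225 - 0 = 369
  KI = 3·√41

Step 3: From JC = 15, JK = 12, CK = 9, by the inverse law of cosines:
  cos(∠CJK) = (JC² + JK² - CK²) / (2·JC·JK)
  ∠CJK = 36.87°

Step 4: From KC = 9, KJ = 12, CJ = 15, by the inverse law of cosines:
  cos(∠CKJ) = (KC² + KJ² - CJ²) / (2·KC·KJ)
  ∠CKJ = 90°

Step 5: From CJ = 15, CK = 9, JK = 12, by the inverse law of cosines:
  cos(∠JCK) = (CJ² + CK² - JK²) / (2·CJ·CK)
  ∠JCK = 53.13°

Step 6: From JH = 3·√41, JK = 12, HK = 15, by the inverse law of cosines:
  cos(∠HJK) = (JH² + JK² - HK²) / (2·JH·JK)
  ∠HJK = 51.34°

Step 7: From KI = 3·√41, KJ = 12, IJ = 15, by the inverse law of cosines:
  cos(∠IKJ) = (KI² + KJ² - IJ²) / (2·KI·KJ)
  ∠IKJ = 51.34°

Step 8: From IJ = 15, IK = 3·√41, JK = 12, by the inverse law of cosines:
  cos(∠JIK) = (IJ² + IK² - JK²) / (2·IJ·IK)
  ∠JIK = 38.66°

Step 9: From HJ = 3·√41, HK = 15, JK = 12, by the inverse law of cosines:
  cos(∠JHK) = (HJ² + HK² - JK²) / (2·HJ·HK)
  ∠JHK = 38.66°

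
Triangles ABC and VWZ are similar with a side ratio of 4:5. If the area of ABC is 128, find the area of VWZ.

Area ratio = (4/5)^2 = 16/25. Area of VWZ = 128 * 25/16 = 200.

200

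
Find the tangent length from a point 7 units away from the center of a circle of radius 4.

The tangent, radius, and line from the external point to the center form a right triangle.
The right angle is where the tangent meets the radius.
By the Pythagorean theorem: tangent² + 4² = 7²
tangent² = 49 - 16 = 33
tangent = sqrt(33)

sqrt(33)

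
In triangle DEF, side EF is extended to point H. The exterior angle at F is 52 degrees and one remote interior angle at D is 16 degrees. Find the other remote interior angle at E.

By the exterior angle theorem: exterior angle = sum of remote interior angles.
52 = 16 + angle E
angle E = 52 - 16 = 36 degrees

36 degrees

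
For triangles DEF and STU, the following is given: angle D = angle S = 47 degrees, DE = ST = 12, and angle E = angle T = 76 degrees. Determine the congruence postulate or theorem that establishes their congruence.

The given information matches ASA: Two pairs of corresponding angles and the included side are equal (Angle-Side-Angle).

ASA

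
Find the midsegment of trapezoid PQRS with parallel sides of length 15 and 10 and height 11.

midsegment = (15 + 10) / 2 = 25 / 2 = 25/2

25/2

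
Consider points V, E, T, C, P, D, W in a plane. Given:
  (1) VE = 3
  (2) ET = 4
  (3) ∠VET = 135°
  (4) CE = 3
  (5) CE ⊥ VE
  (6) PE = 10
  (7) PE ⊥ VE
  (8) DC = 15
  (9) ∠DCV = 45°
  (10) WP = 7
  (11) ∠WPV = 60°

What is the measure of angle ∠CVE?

Step 1: By the law of cosines on triangle VEC: VC² = 3² + 3² − 2·3·3·cos(90°) = 18, so VC = 3·√2.
Step 2: By the inverse law of cosines on triangle CVE: cos(∠CVE) = ((3·√2)² + 3² − 3²) / (2·3·√2·3) = 18/25.46 = 0.7071, so ∠CVE = 45°.

Therefore, the measure of angle ∠CVE = 45°.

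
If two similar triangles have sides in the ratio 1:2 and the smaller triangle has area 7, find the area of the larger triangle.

For similar figures, the area ratio equals the square of the side ratio.
Side ratio (the smaller triangle to the larger triangle) = 1:2, so area ratio = 1^2:2^2 = 1:4.
If the area of the smaller triangle is 7, then the area of the larger triangle = 7 * (4/1) = 28.

28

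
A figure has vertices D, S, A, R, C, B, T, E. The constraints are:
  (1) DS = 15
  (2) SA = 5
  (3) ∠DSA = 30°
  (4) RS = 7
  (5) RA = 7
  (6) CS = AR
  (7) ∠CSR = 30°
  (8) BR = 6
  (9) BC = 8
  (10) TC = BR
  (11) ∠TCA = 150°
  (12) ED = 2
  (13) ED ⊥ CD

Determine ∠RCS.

From the given relations: CS = AR = 7.
Step 1: By the law of cosines on triangle CSR: CR² = 7² + 7² − 2·7·7·cos(30°) = 13.13, so CR ≈ 3.62.
Step 2: By the inverse law of cosines on triangle RCS: cos(∠RCS) = (3.62² + 7² − 7²) / (2·3.62·7) = 13.13/50.73 = 0.2588, so ∠RCS = 75°.

Therefore, the measure of angle ∠RCS = 75°.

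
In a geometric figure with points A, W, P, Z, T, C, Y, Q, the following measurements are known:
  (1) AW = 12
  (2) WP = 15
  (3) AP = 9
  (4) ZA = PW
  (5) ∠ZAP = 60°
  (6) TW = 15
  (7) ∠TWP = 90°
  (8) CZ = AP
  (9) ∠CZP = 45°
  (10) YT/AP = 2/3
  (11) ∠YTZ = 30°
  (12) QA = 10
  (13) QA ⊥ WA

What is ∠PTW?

Step 1: By the law of cosines on triangle TWP: TP² = 15² + 15² − 2·15·15·cos(90°) = 450, so TP = 15·√2.
Step 2: By the inverse law of cosines on triangle PTW: cos(∠PTW) = ((15·√2)² + 15² − 15²) / (2·15·√2·15) = 450/636.4 = 0.7071, so ∠PTW = 45°.

Therefore, the measure of angle ∠PTW = 45°.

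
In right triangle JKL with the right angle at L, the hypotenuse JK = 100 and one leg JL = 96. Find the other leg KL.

KL = sqrt(100^2 - 96^2) = sqrt(784) = 28

28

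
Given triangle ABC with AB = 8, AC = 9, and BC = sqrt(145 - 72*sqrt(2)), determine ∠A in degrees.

By the inverse law of cosines: cos(A) = (AB² + AC² - BC²) / (2 × AB × AC)
cos(A) = (8² + 9² - (sqrt(145 - 72*sqrt(2)))²) / (2 × 8 × 9)
cos(A) = (64 + 81 - (145 - 72*sqrt(2))) / 144
cos(A) = sqrt(2)/2
A = arccos(sqrt(2)/2) = 45°

45°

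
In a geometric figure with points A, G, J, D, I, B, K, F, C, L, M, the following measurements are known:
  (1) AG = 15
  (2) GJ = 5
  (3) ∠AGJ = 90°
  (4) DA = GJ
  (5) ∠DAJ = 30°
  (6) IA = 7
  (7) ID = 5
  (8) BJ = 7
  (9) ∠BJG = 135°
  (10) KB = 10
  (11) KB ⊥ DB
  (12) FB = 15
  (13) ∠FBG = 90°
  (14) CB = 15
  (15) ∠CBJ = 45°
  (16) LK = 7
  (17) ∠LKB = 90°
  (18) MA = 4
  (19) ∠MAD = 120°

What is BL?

Step 1: By the law of cosines on triangle BKL: BL² = 10² + 7² − 2·10·7·cos(90°) = 149, so BL = √149.

Therefore, the length of BL = √149.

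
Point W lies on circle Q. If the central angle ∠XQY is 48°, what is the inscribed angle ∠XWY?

An inscribed angle intercepts an arc from a point on the circle, while the central angle intercepts the same arc from the center.
The inscribed angle is always half the central angle: 48° / 2 = 24°.

24°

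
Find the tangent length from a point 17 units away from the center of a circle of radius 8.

Let T be the point of tangency. Then OT ⊥ PT (radius ⊥ tangent).
In right triangle OTP: OP² = OT² + PT²
17² = 8² + PT²
PT² = 225, PT = 15

15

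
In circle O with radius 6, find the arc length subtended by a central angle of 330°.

Arc length = 2π(6)(11/12) = 11*pi

11*pi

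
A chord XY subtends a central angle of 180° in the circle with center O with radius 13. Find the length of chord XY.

Chord length = 2r sin(θ/2)
= 2 × 13 × sin(180°/2)
= 2 × 13 × sin(90°)
= 26

26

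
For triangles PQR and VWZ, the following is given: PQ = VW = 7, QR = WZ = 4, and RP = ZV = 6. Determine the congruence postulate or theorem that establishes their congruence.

The given information provides:
PQ = VW = 7, QR = WZ = 4, and RP = ZV = 6
This matches the SSS congruence theorem.
All three pairs of corresponding sides are equal (Side-Side-Side).

SSS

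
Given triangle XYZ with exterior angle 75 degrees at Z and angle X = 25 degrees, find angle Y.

The exterior angle theorem states that an exterior angle equals the sum of the two non-adjacent interior angles.
So 75 = 25 + angle Y, which gives angle Y = 75 - 25 = 50 degrees.

50 degrees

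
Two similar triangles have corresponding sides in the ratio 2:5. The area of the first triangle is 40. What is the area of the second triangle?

Area ratio = (2/5)^2 = 4/25. Area of the second triangle = 40 * 25/4 = 250.

250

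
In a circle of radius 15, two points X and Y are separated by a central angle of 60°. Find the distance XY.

Chord = 2(15) sin(30°) = 15

15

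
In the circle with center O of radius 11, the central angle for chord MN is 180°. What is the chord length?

Chord length = 2r sin(θ/2)
= 2 × 11 × sin(180°/2)
= 2 × 11 × sin(90°)
= 22

22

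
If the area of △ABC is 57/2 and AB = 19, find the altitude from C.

Area = (1/2) * base * height
height = 2 * Area / base
height = 2 * 57/2 / 19
height = 57 / 19
height = 3

3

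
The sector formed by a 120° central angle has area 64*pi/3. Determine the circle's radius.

r² = 360 × 64*pi/3 / (π × 120) = 64, so r = 8.

8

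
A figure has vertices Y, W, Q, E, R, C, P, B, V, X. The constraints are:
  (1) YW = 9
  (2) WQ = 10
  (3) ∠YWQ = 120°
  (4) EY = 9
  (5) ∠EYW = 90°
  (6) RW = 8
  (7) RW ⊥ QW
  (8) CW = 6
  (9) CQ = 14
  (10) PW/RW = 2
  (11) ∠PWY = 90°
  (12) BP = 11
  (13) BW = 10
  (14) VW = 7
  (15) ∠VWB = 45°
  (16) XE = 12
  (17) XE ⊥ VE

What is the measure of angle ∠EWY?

Step 1: By the law of cosines on triangle WYE: WE² = 9² + 9² − 2·9·9·cos(90°) = 162, so WE = 9·√2.
Step 2: By the inverse law of cosines on triangle EWY: cos(∠EWY) = ((9·√2)² + 9² − 9²) / (2·9·√2·9) = 162/229.1 = 0.7071, so ∠EWY = 45°.

Therefore, the measure of angle ∠EWY = 45°.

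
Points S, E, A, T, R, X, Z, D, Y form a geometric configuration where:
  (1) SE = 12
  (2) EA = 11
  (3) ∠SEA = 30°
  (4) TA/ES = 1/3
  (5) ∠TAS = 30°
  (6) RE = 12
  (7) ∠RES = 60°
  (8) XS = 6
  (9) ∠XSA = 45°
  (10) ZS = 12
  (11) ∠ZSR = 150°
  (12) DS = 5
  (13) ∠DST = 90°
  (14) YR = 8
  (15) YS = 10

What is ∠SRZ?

Step 1: By the law of cosines on triangle RES: RS² = 12² + 12² − 2·12·12·cos(60°) = 144, so RS = 12.
Step 2: By the law of cosines on triangle RSZ: RZ² = 12² + 12² − 2·12·12·cos(150°) = 537.42, so RZ ≈ 23.18.
Step 3: By the inverse law of cosines on triangle SRZ: cos(∠SRZ) = (12² + 23.18² − 12²) / (2·12·23.18) = 537.42/556.37 = 0.9659, so ∠SRZ = 15°.

Therefore, the measure of angle ∠SRZ = 15°.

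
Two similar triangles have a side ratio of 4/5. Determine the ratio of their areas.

Area scales with the square of linear dimensions. If every length is multiplied by 4/5, then the area is multiplied by (4/5)^2 = 16/25.
The area ratio is 16:25.

16:25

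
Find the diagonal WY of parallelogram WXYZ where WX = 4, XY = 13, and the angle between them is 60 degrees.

The diagonal of a parallelogram can be found by treating two adjacent sides and the diagonal as a triangle.
Applying the law of cosines with sides 4, 13 and included angle 60°:
d^2 = 16 + 169 - 104*cos(60°) = 133
d = sqrt(133)

sqrt(133)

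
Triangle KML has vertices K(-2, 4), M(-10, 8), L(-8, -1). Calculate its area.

The Shoelace formula computes the area from vertex coordinates by summing cross products.
For vertices (-2,4), (-10,8), (-8,-1):
Signed sum = -2*8 - -10*4 + -10*-1 - -8*8 + -8*4 - -2*-1
= 24 + 74 + -34 = 64
Area = (1/2)|64| = 32.

32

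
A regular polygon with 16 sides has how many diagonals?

The number of diagonals in an n-gon is n(n - 3)/2.
For n = 16: 16(16 - 3)/2 = 16 × 13 / 2 = 104.

104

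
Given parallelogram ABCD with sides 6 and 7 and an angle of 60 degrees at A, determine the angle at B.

In a parallelogram, consecutive angles are supplementary (sum to 180°).
angle B = 180 - angle A
angle B = 180 - 60
angle B = 120 degrees

120 degrees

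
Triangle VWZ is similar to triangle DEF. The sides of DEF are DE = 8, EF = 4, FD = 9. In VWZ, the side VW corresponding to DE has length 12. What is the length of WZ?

Since the triangles are similar, the ratio of corresponding sides is constant.
Scale factor k = VW / DE = 12 / 8 = 3/2
WZ = k * EF = 3/2 * 4 = 6

6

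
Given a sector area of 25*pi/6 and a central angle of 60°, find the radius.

The sector covers 60°/360° = 1/6 of the full circle.
Full circle area = 25*pi/6 / 1/6 = 25*pi.
Since full area = πr², we get r² = 25*pi/π = 25, so r = 5.

5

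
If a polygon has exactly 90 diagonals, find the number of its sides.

Using d = n(n - 3)/2, we solve 90 = n(n - 3)/2.
So n(n - 3) = 180.
Testing n = 15: 15 * 12 = 180 = 180. Correct.
The polygon has 15 sides.

15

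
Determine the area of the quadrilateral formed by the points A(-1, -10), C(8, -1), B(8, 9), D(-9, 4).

Shoelace: sum of cross terms = 368, Area = (1/2)|368| = 184

184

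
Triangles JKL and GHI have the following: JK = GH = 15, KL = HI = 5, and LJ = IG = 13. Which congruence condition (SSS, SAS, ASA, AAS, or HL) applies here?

Consider the given information: JK = GH = 15, KL = HI = 5, and LJ = IG = 13
This is not ASA or HL: ASA requires two angles and the side between them. HL only applies to right triangles with matching hypotenuse and leg.
The correct criterion is SSS. All three pairs of corresponding sides are equal (Side-Side-Side).

SSS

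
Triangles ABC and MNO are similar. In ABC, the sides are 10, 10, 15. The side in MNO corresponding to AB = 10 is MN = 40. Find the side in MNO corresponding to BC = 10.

Since the triangles are similar, the ratio of corresponding sides is constant.
Scale factor k = MN / AB = 40 / 10 = 4
NO = k * BC = 4 * 10 = 40

40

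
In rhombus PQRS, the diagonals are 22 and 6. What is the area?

Area of a rhombus = (d1 * d2) / 2
Area = (22 * 6) / 2
Area = 132 / 2
Area = 66

66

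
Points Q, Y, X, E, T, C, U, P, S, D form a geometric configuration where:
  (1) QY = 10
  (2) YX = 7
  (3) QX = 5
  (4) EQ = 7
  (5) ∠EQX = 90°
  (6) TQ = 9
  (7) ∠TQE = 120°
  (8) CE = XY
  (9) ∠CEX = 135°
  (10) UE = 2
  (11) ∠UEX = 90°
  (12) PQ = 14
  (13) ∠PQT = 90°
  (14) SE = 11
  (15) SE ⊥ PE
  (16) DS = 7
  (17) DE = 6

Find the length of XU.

Step 1: By the law of cosines on triangle EQX: EX² = 7² + 5² − 2·7·5·cos(90°) = 74, so EX = √74.
Step 2: By the law of cosines on triangle XEU: XU² = √74² + 2² − 2·√74·2·cos(90°) = 78, so XU = √78.

Therefore, the length of XU = √78.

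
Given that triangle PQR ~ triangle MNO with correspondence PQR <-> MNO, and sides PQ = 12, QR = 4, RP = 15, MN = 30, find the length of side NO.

Since the triangles are similar, the ratio of corresponding sides is constant.
Scale factor k = MN / PQ = 30 / 12 = 5/2
NO = k * QR = 5/2 * 4 = 10

10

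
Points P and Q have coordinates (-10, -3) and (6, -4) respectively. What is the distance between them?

d = sqrt((6 - -10)^2 + (-4 - -3)^2)
d = sqrt(16^2 + -1^2)
d = sqrt(256 + 1)
d = sqrt(257)

sqrt(257)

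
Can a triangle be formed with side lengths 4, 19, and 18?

Check all three triangle inequalities:
4 + 19 = 23 > 18 ✓
4 + 18 = 22 > 19 ✓
19 + 18 = 37 > 4 ✓
All conditions hold, so these sides form a valid triangle.

Yes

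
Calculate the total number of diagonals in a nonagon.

Total line segments between 9 vertices = C(9,2) = 36.
Subtract the 9 sides: 36 - 9 = 27 diagonals.

27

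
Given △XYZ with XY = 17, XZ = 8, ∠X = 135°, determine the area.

When two sides and the included angle are known, the area formula is (1/2)ab sin(C).
The height from one side to the opposite vertex is 8 sin(135°) = 4*sqrt(2).
Area = (1/2) * 17 * 4*sqrt(2) = 34*sqrt(2).

34*sqrt(2)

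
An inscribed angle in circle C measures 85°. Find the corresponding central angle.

The inscribed angle theorem states that a central angle is always twice any inscribed angle that subtends the same arc.
Since the inscribed angle is 85°, the central angle = 2 × 85° = 170°.

170°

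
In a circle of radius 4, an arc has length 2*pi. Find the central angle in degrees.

Arc length L = 2πr × θ/360, so θ = 360L / (2πr).
θ = 360 × 2*pi / (2π × 4)
θ = 90°
θ = 90°

90°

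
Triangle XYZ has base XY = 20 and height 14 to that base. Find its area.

Area = (1/2) * base * height
Area = (1/2) * 20 * 14
Area = 140

140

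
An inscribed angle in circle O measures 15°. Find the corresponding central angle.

Central angle = 2 × 15° = 30° (inscribed angle theorem).

30°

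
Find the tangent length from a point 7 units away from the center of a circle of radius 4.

The tangent, radius, and line from the external point to the center form a right triangle.
The right angle is where the tangent meets the radius.
By the Pythagorean theorem: tangent² + 4² = 7²
tangent² = 49 - 16 = 33
tangent = sqrt(33)

sqrt(33)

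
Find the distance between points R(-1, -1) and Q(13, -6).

The horizontal distance is |13 - -1| = 14 and the vertical distance is |-6 - -1| = 5.
By the Pythagorean theorem, d = sqrt(14^2 + 5^2) = sqrt(221).

sqrt(221)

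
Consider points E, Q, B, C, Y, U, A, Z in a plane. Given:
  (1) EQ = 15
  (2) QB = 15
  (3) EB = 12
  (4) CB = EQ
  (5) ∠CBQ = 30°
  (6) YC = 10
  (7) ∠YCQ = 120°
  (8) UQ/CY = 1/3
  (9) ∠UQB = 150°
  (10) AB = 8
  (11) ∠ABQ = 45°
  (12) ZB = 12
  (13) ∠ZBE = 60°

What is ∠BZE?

Step 1: By the law of cosines on triangle ZBE: ZE² = 12² + 12² − 2·12·12·cos(60°) = 144, so ZE = 12.
Step 2: By the inverse law of cosines on triangle BZE: cos(∠BZE) = (12² + 12² − 12²) / (2·12·12) = 144/288 = 0.5, so ∠BZE = 60°.

Therefore, the measure of angle ∠BZE = 60°.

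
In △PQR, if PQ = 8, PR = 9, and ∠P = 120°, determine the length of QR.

When two sides and the included angle are known, the law of cosines gives the third side.
c^2 = a^2 + b^2 - 2ab cos(C) generalizes the Pythagorean theorem to non-right triangles.
Here: QR^2 = 64 + 81 - 144*(-1/2) = 217
QR = sqrt(217)

sqrt(217)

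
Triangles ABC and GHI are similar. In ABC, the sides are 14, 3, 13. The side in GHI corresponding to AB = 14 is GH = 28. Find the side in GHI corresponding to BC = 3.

Similar triangles have proportional sides. Setting up the proportion:
GH / AB = HI / BC
28 / 14 = HI / 3
HI = 3 * 28 / 14 = 6.

6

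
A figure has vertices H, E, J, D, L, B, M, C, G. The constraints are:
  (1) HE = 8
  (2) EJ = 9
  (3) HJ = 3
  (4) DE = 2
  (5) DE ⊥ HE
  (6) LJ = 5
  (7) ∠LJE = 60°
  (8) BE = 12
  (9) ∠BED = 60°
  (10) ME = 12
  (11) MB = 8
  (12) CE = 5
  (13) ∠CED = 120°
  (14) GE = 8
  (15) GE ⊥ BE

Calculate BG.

Step 1: By the law of cosines on triangle BEG: BG² = 12² + 8² − 2·12·8·cos(90°) = 208, so BG = 4·√13.

Therefore, the length of BG = 4·√13.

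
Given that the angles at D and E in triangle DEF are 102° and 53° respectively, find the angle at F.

The interior angles sum to 180°: angle F = 180 - 102 - 53 = 25°.
The triangle is obtuse (angles 102°, 53°, 25°).

25 degrees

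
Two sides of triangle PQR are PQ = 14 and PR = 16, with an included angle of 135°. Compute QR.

By the law of cosines: QR^2 = PQ^2 + PR^2 - 2*PQ*PR*cos(P)
QR^2 = 14^2 + 16^2 - 2*14*16*cos(135°)
QR^2 = 196 + 256 - 448*(-sqrt(2)/2)
QR^2 = 224*sqrt(2) + 452
QR = 2*sqrt(56*sqrt(2) + 113)

2*sqrt(56*sqrt(2) + 113)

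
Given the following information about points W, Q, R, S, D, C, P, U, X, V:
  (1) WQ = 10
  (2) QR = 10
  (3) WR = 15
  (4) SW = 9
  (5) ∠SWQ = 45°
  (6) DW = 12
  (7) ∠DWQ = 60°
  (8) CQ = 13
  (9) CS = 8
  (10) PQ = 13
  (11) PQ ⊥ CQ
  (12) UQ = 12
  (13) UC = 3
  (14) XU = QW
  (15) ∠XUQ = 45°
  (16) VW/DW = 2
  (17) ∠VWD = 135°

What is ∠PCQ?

Step 1: By the law of cosines on triangle CQP: CP² = 13² + 13² − 2·13·13·cos(90°) = 338, so CP = 13·√2.
Step 2: By the inverse law of cosines on triangle PCQ: cos(∠PCQ) = ((13·√2)² + 13² − 13²) / (2·13·√2·13) = 338/478 = 0.7071, so ∠PCQ = 45°.

Therefore, the measure of angle ∠PCQ = 45°.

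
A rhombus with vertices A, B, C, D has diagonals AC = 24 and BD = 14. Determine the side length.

In a rhombus, the diagonals bisect each other perpendicularly, creating four congruent right triangles.
Each triangle has legs 12 (half of 24) and 7 (half of 14).
The hypotenuse of each right triangle is a side of the rhombus:
side = sqrt(12^2 + 7^2) = sqrt(193)

sqrt(193)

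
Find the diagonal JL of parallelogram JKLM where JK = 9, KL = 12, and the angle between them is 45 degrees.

Law of cosines: d^2 = 9^2 + 12^2 - 2(9)(12)cos(45°) = 225 - 108*sqrt(2), so d = 3*sqrt(25 - 12*sqrt(2)).

3*sqrt(25 - 12*sqrt(2))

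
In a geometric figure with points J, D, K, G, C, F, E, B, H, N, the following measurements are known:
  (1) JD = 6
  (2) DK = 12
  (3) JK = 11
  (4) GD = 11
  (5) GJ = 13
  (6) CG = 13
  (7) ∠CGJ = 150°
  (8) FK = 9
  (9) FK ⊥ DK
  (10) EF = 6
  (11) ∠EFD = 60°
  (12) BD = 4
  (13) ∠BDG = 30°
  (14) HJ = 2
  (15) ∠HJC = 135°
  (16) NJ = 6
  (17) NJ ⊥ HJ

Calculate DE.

Step 1: By the law of cosines on triangle FKD: FD² = 9² + 12² − 2·9·12·cos(90°) = 225, so FD = 15.
Step 2: By the law of cosines on triangle DFE: DE² = 15² + 6² − 2·15·6·cos(60°) = 171, so DE = 3·√19.

Therefore, the length of DE = 3·√19.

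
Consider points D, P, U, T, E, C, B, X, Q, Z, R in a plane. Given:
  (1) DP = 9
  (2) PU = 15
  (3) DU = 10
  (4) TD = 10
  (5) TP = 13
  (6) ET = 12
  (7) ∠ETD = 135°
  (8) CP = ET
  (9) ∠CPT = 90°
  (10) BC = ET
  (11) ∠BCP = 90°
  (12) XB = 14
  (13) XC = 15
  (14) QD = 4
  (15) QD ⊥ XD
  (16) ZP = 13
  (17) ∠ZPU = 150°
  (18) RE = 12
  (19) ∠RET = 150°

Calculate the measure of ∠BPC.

From the given relations: CP = ET = 12; BC = ET = 12.
Step 1: By the law of cosines on triangle PCB: PB² = 12² + 12² − 2·12·12·cos(90°) = 288, so PB = 12·√2.
Step 2: By the inverse law of cosines on triangle BPC: cos(∠BPC) = ((12·√2)² + 12² − 12²) / (2·12·√2·12) = 288/407.29 = 0.7071, so ∠BPC = 45°.

Therefore, the measure of angle ∠BPC = 45°.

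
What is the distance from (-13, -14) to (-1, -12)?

d = sqrt((12)^2 + (2)^2) = sqrt(148) = 2*sqrt(37)

2*sqrt(37)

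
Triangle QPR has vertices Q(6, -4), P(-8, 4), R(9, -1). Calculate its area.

Using the Shoelace formula for a triangle:
Area = (1/2)|x0(y1 - y2) + x1(y2 - y0) + x2(y0 - y1)|
Area = (1/2)|6(4 - -1) + -8(-1 - -4) + 9(-4 - 4)|
Area = (1/2)|30 + -24 + -72|
Area = (1/2)|-66|
Area = (1/2)(66)
Area = 33

33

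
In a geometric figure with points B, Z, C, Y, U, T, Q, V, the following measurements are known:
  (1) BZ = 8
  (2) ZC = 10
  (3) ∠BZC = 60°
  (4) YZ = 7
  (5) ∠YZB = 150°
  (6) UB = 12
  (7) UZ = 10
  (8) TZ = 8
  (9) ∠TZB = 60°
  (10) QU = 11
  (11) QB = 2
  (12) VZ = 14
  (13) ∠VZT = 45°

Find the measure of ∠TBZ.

Step 1: By the law of cosines on triangle BZT: BT² = 8² + 8² − 2·8·8·cos(60°) = 64, so BT = 8.
Step 2: By the inverse law of cosines on triangle TBZ: cos(∠TBZ) = (8² + 8² − 8²) / (2·8·8) = 64/128 = 0.5, so ∠TBZ = 60°.

Therefore, the measure of angle ∠TBZ = 60°.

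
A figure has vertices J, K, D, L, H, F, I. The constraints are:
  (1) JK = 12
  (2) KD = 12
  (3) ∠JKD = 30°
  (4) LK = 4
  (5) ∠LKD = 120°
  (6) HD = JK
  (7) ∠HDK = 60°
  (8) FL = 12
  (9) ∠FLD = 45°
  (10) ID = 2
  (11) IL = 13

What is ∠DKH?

From the given relations: HD = JK = 12.
Step 1: By the law of cosines on triangle KDH: KH² = 12² + 12² − 2·12·12·cos(60°) = 144, so KH = 12.
Step 2: By the inverse law of cosines on triangle DKH: cos(∠DKH) = (12² + 12² − 12²) / (2·12·12) = 144/288 = 0.5, so ∠DKH = 60°.

Therefore, the measure of angle ∠DKH = 60°.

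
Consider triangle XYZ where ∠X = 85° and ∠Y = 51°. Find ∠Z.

The interior angles sum to 180°: angle Z = 180 - 85 - 51 = 44°.
The triangle is acute (angles 85°, 51°, 44°).

44 degrees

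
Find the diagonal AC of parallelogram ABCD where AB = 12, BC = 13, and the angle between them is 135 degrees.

The diagonal of a parallelogram can be found by treating two adjacent sides and the diagonal as a triangle.
Applying the law of cosines with sides 12, 13 and included angle 135°:
d^2 = 144 + 169 - 312*cos(135°) = 156*sqrt(2) + 313
d = sqrt(156*sqrt(2) + 313)

sqrt(156*sqrt(2) + 313)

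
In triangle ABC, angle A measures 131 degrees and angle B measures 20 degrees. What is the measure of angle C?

By the triangle angle sum property, the three interior angles of any triangle add up to 180°.
We know angle A = 131° and angle B = 20°, so their sum is 151°.
Therefore angle C = 180° - 151° = 29°.

29 degrees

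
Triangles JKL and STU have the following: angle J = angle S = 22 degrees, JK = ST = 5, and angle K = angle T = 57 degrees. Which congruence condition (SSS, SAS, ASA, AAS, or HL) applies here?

Consider the given information: angle J = angle S = 22 degrees, JK = ST = 5, and angle K = angle T = 57 degrees
This is not SSS or AAS: SSS requires all three pairs of sides, but we don't have that. AAS requires two angles and a non-included side.
The correct criterion is ASA. Two pairs of corresponding angles and the included side are equal (Angle-Side-Angle).

ASA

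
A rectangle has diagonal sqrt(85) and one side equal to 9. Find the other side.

The diagonal of a rectangle forms a right triangle with the two sides.
Rearranging the Pythagorean theorem: missing side = sqrt(d^2 - known^2).
= sqrt(85 - 81) = sqrt(4) = 2.

2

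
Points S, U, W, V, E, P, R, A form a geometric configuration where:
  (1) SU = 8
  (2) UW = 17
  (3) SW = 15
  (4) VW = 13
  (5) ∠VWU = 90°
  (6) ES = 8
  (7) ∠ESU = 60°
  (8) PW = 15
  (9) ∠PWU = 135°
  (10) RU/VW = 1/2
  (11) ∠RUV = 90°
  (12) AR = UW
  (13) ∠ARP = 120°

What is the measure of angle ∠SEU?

Step 1: By the law of cosines on triangle ESU: EU² = 8² + 8² − 2·8·8·cos(60°) = 64, so EU = 8.
Step 2: By the inverse law of cosines on triangle SEU: cos(∠SEU) = (8² + 8² − 8²) / (2·8·8) = 64/128 = 0.5, so ∠SEU = 60°.

Therefore, the measure of angle ∠SEU = 60°.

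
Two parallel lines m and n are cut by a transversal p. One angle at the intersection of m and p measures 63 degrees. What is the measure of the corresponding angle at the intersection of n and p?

When a transversal crosses parallel lines, angles in the same position at each intersection are called corresponding angles.
These are always equal, so the answer is 63 degrees.

63 degrees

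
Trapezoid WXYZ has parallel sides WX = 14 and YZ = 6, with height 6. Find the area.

Area of a trapezoid = (base1 + base2) * height / 2
Area = (14 + 6) * 6 / 2
Area = 20 * 6 / 2
Area = 120 / 2
Area = 60

60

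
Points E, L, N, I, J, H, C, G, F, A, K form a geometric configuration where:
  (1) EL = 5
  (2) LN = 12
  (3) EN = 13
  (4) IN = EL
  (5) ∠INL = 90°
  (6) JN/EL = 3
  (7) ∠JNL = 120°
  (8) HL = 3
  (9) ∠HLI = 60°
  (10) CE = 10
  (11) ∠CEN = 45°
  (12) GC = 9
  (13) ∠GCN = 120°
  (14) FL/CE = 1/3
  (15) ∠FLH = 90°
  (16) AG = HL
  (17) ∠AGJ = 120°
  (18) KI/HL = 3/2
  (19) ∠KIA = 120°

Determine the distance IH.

From the given relations: IN = EL = 5.
Step 1: By the law of cosines on triangle LNI: LI² = 12² + 5² − 2·12·5·cos(90°) = 169, so LI = 13.
Step 2: By the law of cosines on triangle ILH: IH² = 13² + 3² − 2·13·3·cos(60°) = 139, so IH = √139.

Therefore, the length of IH = √139.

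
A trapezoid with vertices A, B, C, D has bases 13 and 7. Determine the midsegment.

The midsegment (median) of a trapezoid connects the midpoints of the non-parallel sides.
Its length is the average of the two bases: (13 + 7) / 2 = 10.

10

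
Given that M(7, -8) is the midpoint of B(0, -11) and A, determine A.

Using the midpoint formula: M = ((x1 + x2)/2, (y1 + y2)/2)
We know M = (7, -8) and B = (0, -11)
For x: 7 = (0 + x2)/2, so x2 = 2*7 - 0 = 14
For y: -8 = (-11 + y2)/2, so y2 = 2*-8 - -11 = -5
A = (14, -5)

(14, -5)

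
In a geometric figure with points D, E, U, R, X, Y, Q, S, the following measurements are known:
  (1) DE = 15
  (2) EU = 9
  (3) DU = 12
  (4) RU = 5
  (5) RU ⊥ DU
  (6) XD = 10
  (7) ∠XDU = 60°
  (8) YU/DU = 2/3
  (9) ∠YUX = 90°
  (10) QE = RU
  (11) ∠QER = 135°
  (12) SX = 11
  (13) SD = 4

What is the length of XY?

From the given relations: YU = 2/3·DU = 2/3·12 = 8.
Step 1: By the law of cosines on triangle UDX: UX² = 12² + 10² − 2·12·10·cos(60°) = 124, so UX = 2·√31.
Step 2: By the law of cosines on triangle XUY: XY² = (2·√31)² + 8² − 2·2·√31·8·cos(90°) = 188, so XY = 2·√47.

Therefore, the length of XY = 2·√47.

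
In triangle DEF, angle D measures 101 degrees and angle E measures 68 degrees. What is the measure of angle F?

angle F = 180 - 101 - 68 = 11 degrees.

11 degrees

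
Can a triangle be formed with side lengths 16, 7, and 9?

The longest side is 16. The other two sides sum to 7 + 9 = 16.
Since 16 ≤ 16, the two shorter sides cannot reach around to close the triangle.

No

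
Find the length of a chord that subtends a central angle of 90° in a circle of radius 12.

Chord = 2(12) sin(45°) = 12*sqrt(2)

12*sqrt(2)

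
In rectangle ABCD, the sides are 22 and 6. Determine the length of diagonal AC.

Using the Pythagorean theorem:
d² = 22² + 6² = 484 + 36 = 520
d = sqrt(520) = 2*sqrt(130)

2*sqrt(130)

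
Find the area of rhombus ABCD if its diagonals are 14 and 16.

Area = (14 * 16) / 2 = 224 / 2 = 112

112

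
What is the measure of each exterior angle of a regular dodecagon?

Each exterior angle of a regular n-gon is 360 / n.
For n = 12: 360 / 12 = 30 degrees.

30 degrees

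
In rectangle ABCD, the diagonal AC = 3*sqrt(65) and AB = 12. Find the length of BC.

The diagonal of a rectangle forms a right triangle with the two sides.
Rearranging the Pythagorean theorem: missing side = sqrt(d^2 - known^2).
= sqrt(585 - 144) = sqrt(441) = 21.

21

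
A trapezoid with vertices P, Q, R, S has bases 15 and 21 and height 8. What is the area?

Area of a trapezoid = (base1 + base2) * height / 2
Area = (15 + 21) * 8 / 2
Area = 36 * 8 / 2
Area = 288 / 2
Area = 144

144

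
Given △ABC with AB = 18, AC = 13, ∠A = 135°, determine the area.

Area = (1/2)(18)(13) sin(135°) = (1/2)(18)(13)(sqrt(2)/2) = 117*sqrt(2)/2

117*sqrt(2)/2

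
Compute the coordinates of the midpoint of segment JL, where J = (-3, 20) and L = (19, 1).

The midpoint is the point halfway along the segment.
Move half the horizontal distance: -3 + (19 - -3)/2 = -3 + 22/2 = 8
Move half the vertical distance: 20 + (1 - 20)/2 = 20 + -19/2 = 21/2
Midpoint = (8, 21/2)

(8, 21/2)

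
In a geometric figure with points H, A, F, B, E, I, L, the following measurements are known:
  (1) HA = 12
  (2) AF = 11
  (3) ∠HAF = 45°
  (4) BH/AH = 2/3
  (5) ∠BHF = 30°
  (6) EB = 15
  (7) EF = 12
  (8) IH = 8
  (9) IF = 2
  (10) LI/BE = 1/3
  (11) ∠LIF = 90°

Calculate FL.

From the given relations: LI = 1/3·BE = 1/3·15 = 5.
Step 1: By the law of cosines on triangle FIL: FL² = 2² + 5² − 2·2·5·cos(90°) = 29, so FL = √29.

Therefore, the length of FL = √29.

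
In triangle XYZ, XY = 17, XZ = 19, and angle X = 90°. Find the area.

Area = (1/2)(17)(19) sin(90°) = (1/2)(17)(19)(1) = 323/2

323/2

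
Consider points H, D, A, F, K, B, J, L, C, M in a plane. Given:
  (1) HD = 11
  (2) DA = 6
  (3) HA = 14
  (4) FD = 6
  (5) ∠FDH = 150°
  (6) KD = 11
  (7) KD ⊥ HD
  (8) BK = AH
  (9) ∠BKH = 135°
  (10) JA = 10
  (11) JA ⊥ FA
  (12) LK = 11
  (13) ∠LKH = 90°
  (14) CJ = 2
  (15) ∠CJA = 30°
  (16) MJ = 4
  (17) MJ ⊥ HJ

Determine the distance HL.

Step 1: By the law of cosines on triangle HDK: HK² = 11² + 11² − 2·11·11·cos(90°) = 242, so HK = 11·√2.
Step 2: By the law of cosines on triangle HKL: HL² = (11·√2)² + 11² − 2·11·√2·11·cos(90°) = 363, so HL = 11·√3.

Therefore, the length of HL = 11·√3.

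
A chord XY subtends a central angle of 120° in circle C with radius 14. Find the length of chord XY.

Chord = 2(14) sin(60°) = 14*sqrt(3)

14*sqrt(3)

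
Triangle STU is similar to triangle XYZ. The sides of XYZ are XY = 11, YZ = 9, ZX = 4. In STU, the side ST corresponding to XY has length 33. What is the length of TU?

Similar triangles have proportional sides. Setting up the proportion:
ST / XY = TU / YZ
33 / 11 = TU / 9
TU = 9 * 33 / 11 = 27.

27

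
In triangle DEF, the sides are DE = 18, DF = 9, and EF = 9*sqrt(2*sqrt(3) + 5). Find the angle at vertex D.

cos(D) = (18² + 9² - (9*sqrt(2*sqrt(3) + 5))²) / (2 × 18 × 9) = -sqrt(3)/2, so D = arccos(-sqrt(3)/2) = 150°.

150°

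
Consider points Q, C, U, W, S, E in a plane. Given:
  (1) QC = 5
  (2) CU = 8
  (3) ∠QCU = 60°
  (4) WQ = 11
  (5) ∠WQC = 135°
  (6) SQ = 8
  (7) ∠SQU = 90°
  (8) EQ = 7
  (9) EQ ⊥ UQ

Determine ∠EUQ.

Step 1: By the law of cosines on triangle UCQ: UQ² = 8² + 5² − 2·8·5·cos(60°) = 49, so UQ = 7.
Step 2: By the law of cosines on triangle UQE: UE² = 7² + 7² − 2·7·7·cos(90°) = 98, so UE = 7·√2.
Step 3: By the inverse law of cosines on triangle EUQ: cos(∠EUQ) = ((7·√2)² + 7² − 7²) / (2·7·√2·7) = 98/138.59 = 0.7071, so ∠EUQ = 45°.

Therefore, the measure of angle ∠EUQ = 45°.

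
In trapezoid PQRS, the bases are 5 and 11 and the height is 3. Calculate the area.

A trapezoid's area equals the midsegment times the height.
The midsegment is (5 + 11) / 2 = 8.
Area = 8 * 3 = 24.

24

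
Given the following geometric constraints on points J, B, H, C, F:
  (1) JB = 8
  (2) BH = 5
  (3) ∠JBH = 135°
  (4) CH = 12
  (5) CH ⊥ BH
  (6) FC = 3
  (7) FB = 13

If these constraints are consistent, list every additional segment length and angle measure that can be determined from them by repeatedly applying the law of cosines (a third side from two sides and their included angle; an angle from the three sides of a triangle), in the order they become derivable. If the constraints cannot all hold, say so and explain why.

The constraints are consistent. Derivable facts, in order:
After 1 step:
- BC = 13
- JH ≈ 12.07
After 2 steps:
- ∠BCF = 83.37°
- ∠BCH = 22.62°
- ∠BFC = 83.37°
- ∠BHJ = 27.96°
- ∠BJH = 17.04°
- ∠CBF = 13.25°
- ∠CBH = 67.38°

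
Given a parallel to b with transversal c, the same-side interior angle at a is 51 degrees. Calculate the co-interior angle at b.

Co-interior (same-side interior) angles are between the parallel lines on the same side of the transversal.
Unlike corresponding or alternate interior angles, they are supplementary rather than equal.
So the angle = 180 - 51 = 129 degrees.

129 degrees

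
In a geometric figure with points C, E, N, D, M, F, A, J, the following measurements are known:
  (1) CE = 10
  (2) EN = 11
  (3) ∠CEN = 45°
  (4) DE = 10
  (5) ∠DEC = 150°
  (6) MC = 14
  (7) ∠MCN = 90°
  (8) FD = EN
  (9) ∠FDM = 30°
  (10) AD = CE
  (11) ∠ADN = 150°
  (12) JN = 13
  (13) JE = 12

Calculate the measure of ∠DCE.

Step 1: By the law of cosines on triangle CED: CD² = 10² + 10² − 2·10·10·cos(150°) = 373.21, so CD ≈ 19.32.
Step 2: By the inverse law of cosines on triangle DCE: cos(∠DCE) = (19.32² + 10² − 10²) / (2·19.32·10) = 373.21/386.37 = 0.9659, so ∠DCE = 15°.

Therefore, the measure of angle ∠DCE = 15°.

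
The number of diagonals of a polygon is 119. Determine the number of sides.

Using d = n(n - 3)/2, we solve 119 = n(n - 3)/2.
So n(n - 3) = 238.
Testing n = 17: 17 * 14 = 238 = 238. Correct.
The polygon has 17 sides.

17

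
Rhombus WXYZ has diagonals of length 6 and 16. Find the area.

Area = (6 * 16) / 2 = 96 / 2 = 48

48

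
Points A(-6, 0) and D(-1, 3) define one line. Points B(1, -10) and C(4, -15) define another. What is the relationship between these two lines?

Slope of line 1: m1 = (3 - 0)/(-1 - -6) = 3/5 = 3/5
Slope of line 2: m2 = (-15 - -10)/(4 - 1) = -5/3 = -5/3
m1 * m2 = -1, so perpendicular.

Perpendicular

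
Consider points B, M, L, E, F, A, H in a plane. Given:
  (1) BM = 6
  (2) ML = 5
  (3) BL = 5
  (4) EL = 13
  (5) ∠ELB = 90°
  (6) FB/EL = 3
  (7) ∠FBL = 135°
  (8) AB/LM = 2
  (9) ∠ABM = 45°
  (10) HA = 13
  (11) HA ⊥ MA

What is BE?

Step 1: By the law of cosines on triangle BLE: BE² = 5² + 13² − 2·5·13·cos(90°) = 194, so BE = √194.

Therefore, the length of BE = √194.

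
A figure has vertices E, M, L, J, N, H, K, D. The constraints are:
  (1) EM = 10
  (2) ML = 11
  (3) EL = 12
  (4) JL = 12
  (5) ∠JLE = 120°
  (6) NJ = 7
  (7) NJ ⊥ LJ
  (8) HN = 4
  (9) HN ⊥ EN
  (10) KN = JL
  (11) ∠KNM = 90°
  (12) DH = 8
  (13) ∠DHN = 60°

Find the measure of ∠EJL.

Step 1: By the law of cosines on triangle JLE: JE² = 12² + 12² − 2·12·12·cos(120°) = 432, so JE = 12·√3.
Step 2: By the inverse law of cosines on triangle EJL: cos(∠EJL) = ((12·√3)² + 12² − 12²) / (2·12·√3·12) = 432/498.83 = 0.866, so ∠EJL = 30°.

Therefore, the measure of angle ∠EJL = 30°.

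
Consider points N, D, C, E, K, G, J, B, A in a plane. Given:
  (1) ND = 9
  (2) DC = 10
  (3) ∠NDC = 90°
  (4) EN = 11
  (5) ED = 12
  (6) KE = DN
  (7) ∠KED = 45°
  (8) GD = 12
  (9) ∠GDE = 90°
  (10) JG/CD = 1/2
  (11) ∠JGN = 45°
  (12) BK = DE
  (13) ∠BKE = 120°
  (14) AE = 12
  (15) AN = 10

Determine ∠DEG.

Step 1: By the law of cosines on triangle EDG: EG² = 12² + 12² − 2·12·12·cos(90°) = 288, so EG = 12·√2.
Step 2: By the inverse law of cosines on triangle DEG: cos(∠DEG) = (12² + (12·√2)² − 12²) / (2·12·12·√2) = 288/407.29 = 0.7071, so ∠DEG = 45°.

Therefore, the measure of angle ∠DEG = 45°.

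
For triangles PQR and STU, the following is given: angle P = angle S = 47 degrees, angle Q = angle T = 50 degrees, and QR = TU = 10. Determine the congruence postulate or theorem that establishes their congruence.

The given information matches AAS: Two pairs of corresponding angles and a non-included side are equal (Angle-Angle-Side).

AAS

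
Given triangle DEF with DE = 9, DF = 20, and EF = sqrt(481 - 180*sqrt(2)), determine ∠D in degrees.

cos(D) = (9² + 20² - (sqrt(481 - 180*sqrt(2)))²) / (2 × 9 × 20) = sqrt(2)/2, so D = arccos(sqrt(2)/2) = 45°.

45°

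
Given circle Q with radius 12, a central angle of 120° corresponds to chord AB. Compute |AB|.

Chord length = 2r sin(θ/2)
= 2 × 12 × sin(120°/2)
= 2 × 12 × sin(60°)
= 12*sqrt(3)

12*sqrt(3)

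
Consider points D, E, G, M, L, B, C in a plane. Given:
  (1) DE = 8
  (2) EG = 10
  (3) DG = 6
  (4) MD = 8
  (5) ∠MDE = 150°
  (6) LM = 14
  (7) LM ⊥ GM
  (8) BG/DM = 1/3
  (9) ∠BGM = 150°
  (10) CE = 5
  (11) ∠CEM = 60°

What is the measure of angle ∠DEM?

Step 1: By the law of cosines on triangle EDM: EM² = 8² + 8² − 2·8·8·cos(150°) = 238.85, so EM ≈ 15.45.
Step 2: By the inverse law of cosines on triangle DEM: cos(∠DEM) = (8² + 15.45² − 8²) / (2·8·15.45) = 238.85/247.28 = 0.9659, so ∠DEM = 15°.

Therefore, the measure of angle ∠DEM = 15°.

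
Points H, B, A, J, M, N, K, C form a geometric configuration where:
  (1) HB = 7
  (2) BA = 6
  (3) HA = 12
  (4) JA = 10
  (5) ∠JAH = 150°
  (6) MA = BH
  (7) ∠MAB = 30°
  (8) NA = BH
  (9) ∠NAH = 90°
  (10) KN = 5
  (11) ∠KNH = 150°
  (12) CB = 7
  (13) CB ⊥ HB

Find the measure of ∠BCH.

Step 1: By the law of cosines on triangle CBH: CH² = 7² + 7² − 2·7·7·cos(90°) = 98, so CH = 7·√2.
Step 2: By the inverse law of cosines on triangle BCH: cos(∠BCH) = (7² + (7·√2)² − 7²) / (2·7·7·√2) = 98/138.59 = 0.7071, so ∠BCH = 45°.

Therefore, the measure of angle ∠BCH = 45°.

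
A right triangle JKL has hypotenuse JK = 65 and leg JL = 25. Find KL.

KL = sqrt(65^2 - 25^2) = sqrt(3600) = 60

60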